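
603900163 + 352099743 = 955999906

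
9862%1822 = 752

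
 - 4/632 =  - 1+157/158 = -  0.01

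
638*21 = 13398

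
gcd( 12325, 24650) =12325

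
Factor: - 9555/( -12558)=2^(  -  1) * 5^1 * 7^1 * 23^ (-1 ) = 35/46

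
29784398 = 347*85834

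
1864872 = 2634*708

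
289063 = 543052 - 253989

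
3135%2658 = 477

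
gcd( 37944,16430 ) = 62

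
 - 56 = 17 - 73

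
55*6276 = 345180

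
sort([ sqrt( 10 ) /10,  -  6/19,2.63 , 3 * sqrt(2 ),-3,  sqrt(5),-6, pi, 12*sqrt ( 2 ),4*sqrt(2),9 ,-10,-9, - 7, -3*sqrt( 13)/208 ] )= [ - 10,-9, - 7,-6,-3, - 6/19,- 3*sqrt(13 ) /208,sqrt (10)/10, sqrt(5), 2.63,  pi,3*sqrt ( 2 ),4*sqrt ( 2 ),9,12*sqrt( 2)]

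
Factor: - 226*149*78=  - 2^2* 3^1*13^1*113^1*149^1 =-2626572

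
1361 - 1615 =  - 254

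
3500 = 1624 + 1876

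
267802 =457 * 586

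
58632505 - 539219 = 58093286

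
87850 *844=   74145400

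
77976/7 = 11139 + 3/7=11139.43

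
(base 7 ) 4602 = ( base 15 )763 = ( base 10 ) 1668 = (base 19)4BF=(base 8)3204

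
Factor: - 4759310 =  - 2^1*5^1*19^1*37^1*677^1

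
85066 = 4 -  - 85062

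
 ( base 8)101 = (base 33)1w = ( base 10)65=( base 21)32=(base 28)29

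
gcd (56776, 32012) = 604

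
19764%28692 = 19764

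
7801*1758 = 13714158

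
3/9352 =3/9352= 0.00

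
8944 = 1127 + 7817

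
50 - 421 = -371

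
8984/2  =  4492 = 4492.00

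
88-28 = 60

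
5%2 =1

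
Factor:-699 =-3^1 * 233^1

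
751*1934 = 1452434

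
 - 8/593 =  - 1 + 585/593 = - 0.01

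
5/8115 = 1/1623 = 0.00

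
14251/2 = 14251/2 = 7125.50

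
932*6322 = 5892104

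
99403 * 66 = 6560598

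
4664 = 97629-92965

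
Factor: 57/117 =19/39 = 3^ ( - 1 )*13^( - 1)*19^1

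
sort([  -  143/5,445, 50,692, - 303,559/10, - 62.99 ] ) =[ - 303, - 62.99, - 143/5,50,  559/10,445,692 ]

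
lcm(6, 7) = 42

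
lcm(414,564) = 38916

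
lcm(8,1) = 8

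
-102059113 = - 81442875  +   - 20616238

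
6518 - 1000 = 5518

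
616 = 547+69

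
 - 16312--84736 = 68424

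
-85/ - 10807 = 85/10807 = 0.01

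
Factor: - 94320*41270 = -3892586400 = - 2^5*3^2*5^2*131^1*4127^1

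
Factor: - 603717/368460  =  -201239/122820 = -2^( - 2)*3^(-1)  *  5^(- 1)*23^(-1)*61^1*89^( - 1)*3299^1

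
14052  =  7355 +6697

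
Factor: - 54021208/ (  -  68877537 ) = 2^3*3^ ( - 1 ) * 389^1*797^( - 1 ) * 17359^1*28807^( - 1)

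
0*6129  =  0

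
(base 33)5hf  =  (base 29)74I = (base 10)6021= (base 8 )13605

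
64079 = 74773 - 10694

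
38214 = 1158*33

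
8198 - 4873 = 3325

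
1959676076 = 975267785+984408291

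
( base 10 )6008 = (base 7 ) 23342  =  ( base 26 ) 8N2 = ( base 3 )22020112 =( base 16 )1778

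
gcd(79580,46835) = 5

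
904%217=36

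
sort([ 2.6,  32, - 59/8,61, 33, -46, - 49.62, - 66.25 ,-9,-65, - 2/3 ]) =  [  -  66.25, - 65, - 49.62,- 46, - 9,-59/8,-2/3, 2.6, 32, 33, 61]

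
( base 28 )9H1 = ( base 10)7533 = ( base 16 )1d6d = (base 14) 2a61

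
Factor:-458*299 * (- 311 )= 2^1*13^1 *23^1*229^1*311^1  =  42588962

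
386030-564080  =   - 178050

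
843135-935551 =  - 92416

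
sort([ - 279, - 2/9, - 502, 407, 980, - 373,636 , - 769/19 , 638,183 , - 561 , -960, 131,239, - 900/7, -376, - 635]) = [ - 960, - 635, - 561, - 502  , - 376, - 373, - 279, - 900/7,-769/19, - 2/9, 131, 183, 239,407,  636,638,  980]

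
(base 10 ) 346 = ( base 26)D8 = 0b101011010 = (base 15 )181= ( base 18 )114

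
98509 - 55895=42614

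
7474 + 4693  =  12167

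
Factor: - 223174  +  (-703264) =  - 2^1 * 463219^1 = - 926438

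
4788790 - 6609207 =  - 1820417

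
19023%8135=2753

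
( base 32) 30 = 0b1100000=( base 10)96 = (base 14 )6c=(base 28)3c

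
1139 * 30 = 34170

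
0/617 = 0 = 0.00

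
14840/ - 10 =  - 1484/1  =  - 1484.00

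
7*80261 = 561827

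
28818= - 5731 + 34549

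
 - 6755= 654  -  7409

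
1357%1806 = 1357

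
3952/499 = 3952/499 = 7.92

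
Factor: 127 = 127^1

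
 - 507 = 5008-5515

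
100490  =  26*3865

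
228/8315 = 228/8315 = 0.03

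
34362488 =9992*3439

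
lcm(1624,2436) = 4872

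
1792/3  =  597 + 1/3 = 597.33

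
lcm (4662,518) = 4662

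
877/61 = 14 + 23/61  =  14.38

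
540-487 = 53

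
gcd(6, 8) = 2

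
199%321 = 199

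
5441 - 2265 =3176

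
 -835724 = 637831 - 1473555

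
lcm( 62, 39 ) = 2418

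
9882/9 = 1098 = 1098.00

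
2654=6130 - 3476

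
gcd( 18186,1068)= 6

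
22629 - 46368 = - 23739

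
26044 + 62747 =88791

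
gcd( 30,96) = 6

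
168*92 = 15456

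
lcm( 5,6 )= 30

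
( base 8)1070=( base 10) 568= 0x238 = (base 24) NG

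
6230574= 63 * 98898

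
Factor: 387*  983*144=54780624 =2^4* 3^4*43^1*983^1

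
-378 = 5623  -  6001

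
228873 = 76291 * 3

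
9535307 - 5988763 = 3546544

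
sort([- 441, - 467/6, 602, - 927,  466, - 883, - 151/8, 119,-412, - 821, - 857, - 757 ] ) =[ - 927, - 883, - 857, - 821, - 757, - 441 , - 412,-467/6, - 151/8, 119, 466, 602]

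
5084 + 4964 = 10048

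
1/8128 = 1/8128= 0.00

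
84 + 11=95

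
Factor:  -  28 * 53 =  -  1484= - 2^2 * 7^1 *53^1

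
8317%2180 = 1777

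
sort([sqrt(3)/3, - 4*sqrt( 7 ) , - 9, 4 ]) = [- 4*sqrt( 7 ),-9,sqrt( 3)/3 , 4]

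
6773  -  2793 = 3980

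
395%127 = 14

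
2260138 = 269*8402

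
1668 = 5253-3585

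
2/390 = 1/195 = 0.01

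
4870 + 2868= 7738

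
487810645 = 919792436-431981791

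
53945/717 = 53945/717 = 75.24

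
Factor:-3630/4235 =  - 2^1*3^1*7^( - 1) = - 6/7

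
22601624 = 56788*398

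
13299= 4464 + 8835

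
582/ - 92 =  - 291/46=- 6.33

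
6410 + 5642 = 12052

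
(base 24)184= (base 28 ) rg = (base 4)30010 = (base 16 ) 304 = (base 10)772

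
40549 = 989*41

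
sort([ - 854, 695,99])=[ - 854,99, 695 ] 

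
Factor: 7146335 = 5^1* 7^1 * 73^1 * 2797^1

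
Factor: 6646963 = 1279^1 * 5197^1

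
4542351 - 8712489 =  - 4170138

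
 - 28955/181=  -  28955/181 = - 159.97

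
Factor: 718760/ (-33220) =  - 2^1*7^1*11^ (-1 )*17^1 = -238/11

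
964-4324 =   -  3360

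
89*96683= 8604787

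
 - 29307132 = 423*(-69284 ) 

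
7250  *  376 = 2726000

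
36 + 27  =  63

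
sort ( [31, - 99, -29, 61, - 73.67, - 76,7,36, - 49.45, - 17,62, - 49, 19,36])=[ - 99, - 76,-73.67, - 49.45, - 49 , - 29, - 17,7, 19,31, 36, 36,  61, 62 ] 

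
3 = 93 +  - 90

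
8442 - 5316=3126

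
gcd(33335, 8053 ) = 1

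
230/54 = 4 + 7/27 = 4.26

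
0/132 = 0 = 0.00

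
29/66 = 29/66 = 0.44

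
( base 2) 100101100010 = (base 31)2ff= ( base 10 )2402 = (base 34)22m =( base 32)2b2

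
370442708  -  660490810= -290048102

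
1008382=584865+423517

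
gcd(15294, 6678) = 6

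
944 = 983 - 39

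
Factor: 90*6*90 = 48600 = 2^3*3^5*5^2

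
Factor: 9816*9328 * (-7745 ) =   -  2^7 * 3^1*5^1*11^1*53^1*409^1*1549^1 = -709160453760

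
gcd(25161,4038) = 3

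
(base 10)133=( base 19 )70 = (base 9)157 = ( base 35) 3S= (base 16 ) 85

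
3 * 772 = 2316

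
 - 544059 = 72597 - 616656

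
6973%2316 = 25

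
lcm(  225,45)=225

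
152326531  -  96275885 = 56050646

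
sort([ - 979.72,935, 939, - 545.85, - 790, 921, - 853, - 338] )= [-979.72,  -  853, - 790, - 545.85,- 338,921,935,939]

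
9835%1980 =1915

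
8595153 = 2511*3423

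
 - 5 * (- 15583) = 77915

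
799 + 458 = 1257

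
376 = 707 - 331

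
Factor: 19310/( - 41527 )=  -  2^1*5^1*131^( - 1) * 317^( - 1)*1931^1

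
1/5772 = 1/5772 = 0.00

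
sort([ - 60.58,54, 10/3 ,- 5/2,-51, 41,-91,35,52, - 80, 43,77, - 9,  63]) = [-91,- 80,-60.58,- 51, - 9,-5/2,10/3,35, 41, 43, 52  ,  54, 63 , 77 ] 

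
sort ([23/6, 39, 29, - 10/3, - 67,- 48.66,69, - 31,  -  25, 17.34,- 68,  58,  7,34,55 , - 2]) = [ - 68, - 67,-48.66, - 31, - 25, - 10/3, - 2,23/6, 7 , 17.34,  29,34, 39, 55, 58,  69 ] 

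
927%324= 279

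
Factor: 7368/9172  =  1842/2293 = 2^1  *  3^1*307^1 *2293^( - 1) 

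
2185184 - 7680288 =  - 5495104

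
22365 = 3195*7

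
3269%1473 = 323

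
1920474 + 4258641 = 6179115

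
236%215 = 21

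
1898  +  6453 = 8351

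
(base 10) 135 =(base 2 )10000111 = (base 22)63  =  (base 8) 207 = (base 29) 4j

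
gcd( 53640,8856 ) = 72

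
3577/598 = 5 + 587/598 = 5.98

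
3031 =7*433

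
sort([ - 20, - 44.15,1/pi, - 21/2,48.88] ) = [ - 44.15, - 20, - 21/2,  1/pi,48.88]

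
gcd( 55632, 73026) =6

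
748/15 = 49 + 13/15 = 49.87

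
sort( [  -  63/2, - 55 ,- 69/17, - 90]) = [-90,-55, - 63/2,- 69/17 ]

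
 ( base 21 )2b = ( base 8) 65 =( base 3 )1222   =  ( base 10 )53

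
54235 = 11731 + 42504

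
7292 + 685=7977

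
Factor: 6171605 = 5^1*11^2 * 101^2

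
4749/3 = 1583 = 1583.00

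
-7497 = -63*119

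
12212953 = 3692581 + 8520372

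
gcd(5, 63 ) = 1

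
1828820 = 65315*28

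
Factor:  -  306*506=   -  154836 = -2^2*3^2*11^1*17^1*23^1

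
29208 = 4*7302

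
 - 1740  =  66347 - 68087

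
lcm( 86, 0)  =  0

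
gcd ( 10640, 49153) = 19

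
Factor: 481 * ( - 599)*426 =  -2^1*3^1* 13^1*37^1*71^1*599^1 =- 122738694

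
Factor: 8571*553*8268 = 39188360484 = 2^2*3^2*7^1*13^1*53^1*79^1*2857^1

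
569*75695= 43070455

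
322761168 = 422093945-99332777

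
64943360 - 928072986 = -863129626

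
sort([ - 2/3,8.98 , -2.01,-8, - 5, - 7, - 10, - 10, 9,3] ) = [ - 10, - 10,-8,- 7, - 5, - 2.01, - 2/3,3,8.98, 9 ] 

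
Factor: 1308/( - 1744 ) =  - 2^( - 2 )*3^1 = -3/4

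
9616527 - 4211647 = 5404880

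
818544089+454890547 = 1273434636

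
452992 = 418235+34757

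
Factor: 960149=347^1*2767^1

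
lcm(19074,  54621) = 1201662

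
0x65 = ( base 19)56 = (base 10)101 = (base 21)4H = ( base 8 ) 145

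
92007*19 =1748133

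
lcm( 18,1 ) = 18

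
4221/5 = 4221/5 =844.20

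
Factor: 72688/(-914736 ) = - 3^( - 1 )*7^1*11^1*17^(-1)*19^( - 1) = - 77/969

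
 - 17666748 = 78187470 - 95854218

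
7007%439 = 422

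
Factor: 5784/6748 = 6/7 = 2^1*3^1*7^( - 1)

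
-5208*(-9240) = 48121920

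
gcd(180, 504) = 36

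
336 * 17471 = 5870256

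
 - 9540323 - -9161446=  - 378877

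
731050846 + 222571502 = 953622348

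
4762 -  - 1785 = 6547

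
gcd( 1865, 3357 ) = 373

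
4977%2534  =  2443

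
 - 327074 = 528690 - 855764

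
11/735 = 11/735 =0.01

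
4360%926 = 656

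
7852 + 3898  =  11750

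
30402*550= 16721100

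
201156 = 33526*6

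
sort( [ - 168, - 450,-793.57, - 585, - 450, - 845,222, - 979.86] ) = [ - 979.86, - 845, - 793.57, - 585, - 450,-450, - 168, 222]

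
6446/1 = 6446=6446.00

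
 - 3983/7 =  - 569 = -569.00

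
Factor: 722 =2^1*19^2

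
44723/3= 14907 + 2/3=14907.67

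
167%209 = 167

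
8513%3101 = 2311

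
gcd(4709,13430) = 17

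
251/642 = 251/642= 0.39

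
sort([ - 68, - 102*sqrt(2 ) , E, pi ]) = [ - 102 * sqrt(2), - 68,  E, pi ] 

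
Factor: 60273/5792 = 333/32 =2^( - 5 )*3^2*37^1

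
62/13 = 4 + 10/13 = 4.77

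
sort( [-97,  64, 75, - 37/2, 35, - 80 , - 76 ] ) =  [ - 97, - 80, - 76, - 37/2, 35,64,75] 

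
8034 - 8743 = - 709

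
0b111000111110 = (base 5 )104041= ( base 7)13426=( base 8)7076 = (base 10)3646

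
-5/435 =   -  1/87 = -  0.01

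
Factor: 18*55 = 990  =  2^1*3^2*5^1*11^1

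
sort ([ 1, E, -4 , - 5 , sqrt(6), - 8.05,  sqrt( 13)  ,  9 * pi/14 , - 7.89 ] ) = [ -8.05 , - 7.89, - 5, - 4,1,9*pi/14, sqrt( 6 ),E,sqrt(13)] 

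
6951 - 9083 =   -  2132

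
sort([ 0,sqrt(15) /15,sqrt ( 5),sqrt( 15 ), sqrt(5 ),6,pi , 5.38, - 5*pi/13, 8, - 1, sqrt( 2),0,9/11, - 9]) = [ - 9, - 5* pi/13, - 1, 0,  0,sqrt(15) /15,9/11,  sqrt( 2),sqrt( 5)  ,  sqrt ( 5),pi,sqrt( 15),5.38, 6,8]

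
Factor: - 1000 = - 2^3*5^3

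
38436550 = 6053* 6350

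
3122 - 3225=-103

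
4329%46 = 5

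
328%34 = 22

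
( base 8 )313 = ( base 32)6b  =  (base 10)203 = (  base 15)d8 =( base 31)6h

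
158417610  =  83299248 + 75118362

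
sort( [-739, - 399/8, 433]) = [ - 739, - 399/8,433]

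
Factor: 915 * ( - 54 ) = -2^1*3^4 * 5^1 *61^1 = -49410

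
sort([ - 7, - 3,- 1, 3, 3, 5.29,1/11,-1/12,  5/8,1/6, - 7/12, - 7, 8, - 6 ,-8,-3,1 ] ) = [ - 8,-7, - 7,- 6, - 3, - 3,-1,-7/12  ,-1/12, 1/11, 1/6,5/8,1,  3, 3, 5.29,8 ] 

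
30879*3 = 92637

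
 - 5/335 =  - 1/67 = - 0.01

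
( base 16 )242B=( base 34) 80b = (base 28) BMJ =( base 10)9259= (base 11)6A58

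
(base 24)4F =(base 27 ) 43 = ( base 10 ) 111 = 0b1101111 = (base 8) 157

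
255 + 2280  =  2535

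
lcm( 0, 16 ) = 0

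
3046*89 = 271094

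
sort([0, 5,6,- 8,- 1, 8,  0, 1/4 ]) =[ - 8,- 1, 0, 0,1/4,5, 6, 8] 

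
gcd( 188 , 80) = 4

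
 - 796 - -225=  - 571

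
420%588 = 420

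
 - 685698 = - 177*3874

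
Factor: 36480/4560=2^3  =  8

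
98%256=98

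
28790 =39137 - 10347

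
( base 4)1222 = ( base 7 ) 211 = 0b1101010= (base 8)152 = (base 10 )106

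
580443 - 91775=488668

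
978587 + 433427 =1412014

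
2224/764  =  556/191 = 2.91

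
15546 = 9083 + 6463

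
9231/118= 78 + 27/118=78.23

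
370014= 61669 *6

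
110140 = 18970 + 91170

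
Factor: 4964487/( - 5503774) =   -  2^(-1 )*3^1*11^1*150439^1*2751887^(  -  1 )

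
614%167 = 113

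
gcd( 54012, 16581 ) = 3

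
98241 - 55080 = 43161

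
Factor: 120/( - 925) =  - 2^3* 3^1*5^( - 1 )*37^ ( - 1 )  =  -24/185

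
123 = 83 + 40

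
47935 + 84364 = 132299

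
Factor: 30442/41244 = 31/42 = 2^(- 1) * 3^ ( - 1)*7^( - 1)*31^1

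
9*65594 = 590346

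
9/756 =1/84= 0.01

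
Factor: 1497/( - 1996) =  - 3/4 = - 2^ ( - 2)*3^1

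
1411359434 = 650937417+760422017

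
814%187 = 66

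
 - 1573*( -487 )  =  766051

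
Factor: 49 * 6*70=20580 = 2^2*3^1*5^1 * 7^3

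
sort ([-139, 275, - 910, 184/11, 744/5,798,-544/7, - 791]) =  [-910, - 791, - 139, - 544/7,184/11, 744/5, 275,798]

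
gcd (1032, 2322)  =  258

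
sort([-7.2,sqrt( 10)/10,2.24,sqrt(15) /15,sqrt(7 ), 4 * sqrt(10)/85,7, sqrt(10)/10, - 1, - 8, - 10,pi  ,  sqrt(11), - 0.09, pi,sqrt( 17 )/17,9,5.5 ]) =[ - 10, - 8, - 7.2,- 1, - 0.09, 4 * sqrt(10) /85,sqrt(17)/17,sqrt( 15) /15, sqrt(10)/10,sqrt ( 10) /10,  2.24,sqrt( 7) , pi,pi,sqrt(11), 5.5, 7,  9 ] 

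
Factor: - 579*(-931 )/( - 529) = -3^1*7^2*19^1*23^( - 2)*193^1 = -539049/529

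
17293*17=293981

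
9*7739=69651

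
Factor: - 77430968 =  - 2^3*347^1 * 27893^1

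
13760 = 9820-- 3940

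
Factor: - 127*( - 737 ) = 11^1*67^1 * 127^1=93599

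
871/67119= 67/5163 = 0.01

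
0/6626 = 0 = 0.00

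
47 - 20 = 27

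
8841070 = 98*90215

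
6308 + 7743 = 14051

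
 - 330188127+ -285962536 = -616150663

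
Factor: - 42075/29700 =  - 2^( - 2)*3^(  -  1 )*17^1 = - 17/12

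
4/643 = 4/643 = 0.01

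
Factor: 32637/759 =43  =  43^1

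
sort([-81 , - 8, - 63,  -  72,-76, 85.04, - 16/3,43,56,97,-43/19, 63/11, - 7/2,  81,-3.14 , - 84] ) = [ - 84, - 81, - 76,  -  72, - 63, - 8,-16/3  , - 7/2 , - 3.14,-43/19,63/11,43, 56 , 81,85.04,  97 ] 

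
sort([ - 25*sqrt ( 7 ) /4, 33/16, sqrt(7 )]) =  [-25 * sqrt( 7)/4, 33/16,sqrt(7 ) ]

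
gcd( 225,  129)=3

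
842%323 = 196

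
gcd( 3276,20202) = 546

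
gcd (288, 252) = 36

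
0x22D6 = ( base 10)8918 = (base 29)AHF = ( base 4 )2023112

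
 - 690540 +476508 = -214032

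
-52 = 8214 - 8266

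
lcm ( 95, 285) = 285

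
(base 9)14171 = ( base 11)7258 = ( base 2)10010110010110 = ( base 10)9622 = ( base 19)17c8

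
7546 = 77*98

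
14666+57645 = 72311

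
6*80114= 480684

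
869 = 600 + 269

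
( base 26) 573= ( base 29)46r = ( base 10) 3565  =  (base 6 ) 24301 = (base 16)DED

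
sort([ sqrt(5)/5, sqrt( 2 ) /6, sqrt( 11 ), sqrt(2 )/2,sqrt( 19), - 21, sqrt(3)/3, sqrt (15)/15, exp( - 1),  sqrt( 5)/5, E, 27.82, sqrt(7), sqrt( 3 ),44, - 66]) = [- 66, -21,sqrt( 2) /6, sqrt(15)/15, exp( - 1),sqrt( 5)/5, sqrt(5 ) /5, sqrt(3)/3, sqrt(2 )/2, sqrt(3 ), sqrt(7), E,sqrt( 11), sqrt( 19), 27.82, 44] 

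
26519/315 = 84  +  59/315 = 84.19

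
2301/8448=767/2816  =  0.27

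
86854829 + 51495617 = 138350446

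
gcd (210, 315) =105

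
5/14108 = 5/14108 = 0.00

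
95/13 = 7+4/13 = 7.31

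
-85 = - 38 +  - 47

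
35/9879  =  35/9879 = 0.00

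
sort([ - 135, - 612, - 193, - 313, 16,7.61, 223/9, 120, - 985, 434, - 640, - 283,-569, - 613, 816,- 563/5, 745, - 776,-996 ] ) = [ - 996, - 985, - 776, - 640, - 613,  -  612,-569, - 313,- 283,-193, - 135, - 563/5 , 7.61 , 16,223/9,  120,434,745,816 ]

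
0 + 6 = 6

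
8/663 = 8/663 = 0.01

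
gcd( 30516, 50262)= 6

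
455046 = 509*894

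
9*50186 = 451674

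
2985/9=331 + 2/3=331.67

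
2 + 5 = 7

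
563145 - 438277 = 124868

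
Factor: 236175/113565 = 5^1*47^1*113^(-1) = 235/113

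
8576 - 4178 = 4398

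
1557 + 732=2289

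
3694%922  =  6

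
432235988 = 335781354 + 96454634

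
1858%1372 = 486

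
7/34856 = 7/34856 = 0.00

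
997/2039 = 997/2039 = 0.49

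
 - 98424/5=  - 19685 + 1/5= - 19684.80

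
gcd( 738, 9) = 9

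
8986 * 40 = 359440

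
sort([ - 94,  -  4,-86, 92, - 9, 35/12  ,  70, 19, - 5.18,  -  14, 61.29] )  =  [ - 94, - 86, - 14,- 9, - 5.18, - 4, 35/12, 19,61.29,70,92]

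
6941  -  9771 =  - 2830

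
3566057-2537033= 1029024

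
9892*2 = 19784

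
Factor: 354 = 2^1*3^1 * 59^1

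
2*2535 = 5070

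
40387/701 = 40387/701 = 57.61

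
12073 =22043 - 9970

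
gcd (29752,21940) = 4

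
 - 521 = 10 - 531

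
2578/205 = 2578/205 = 12.58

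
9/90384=3/30128 = 0.00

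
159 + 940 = 1099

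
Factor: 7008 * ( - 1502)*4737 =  - 2^6*3^2*73^1*751^1*1579^1= - 49861737792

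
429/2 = 214  +  1/2 = 214.50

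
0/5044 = 0 = 0.00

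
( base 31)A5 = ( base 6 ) 1243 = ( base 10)315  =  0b100111011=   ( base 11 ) 267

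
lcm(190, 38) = 190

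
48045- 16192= 31853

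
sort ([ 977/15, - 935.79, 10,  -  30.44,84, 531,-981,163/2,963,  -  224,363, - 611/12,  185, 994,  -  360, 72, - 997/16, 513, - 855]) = [ - 981, - 935.79, - 855,-360, - 224, - 997/16, - 611/12,  -  30.44,  10,977/15 , 72,163/2, 84,185,  363, 513, 531, 963,994] 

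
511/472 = 1 + 39/472 = 1.08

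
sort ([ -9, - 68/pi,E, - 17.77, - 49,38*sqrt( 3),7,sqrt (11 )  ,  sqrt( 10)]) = [ - 49, - 68/pi, - 17.77, - 9,E,sqrt( 10),sqrt ( 11 ),  7,38*sqrt(3 ) ]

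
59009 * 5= 295045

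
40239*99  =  3983661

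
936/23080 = 117/2885=0.04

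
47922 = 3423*14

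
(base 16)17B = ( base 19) 10I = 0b101111011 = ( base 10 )379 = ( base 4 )11323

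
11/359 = 11/359 = 0.03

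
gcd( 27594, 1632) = 6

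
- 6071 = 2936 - 9007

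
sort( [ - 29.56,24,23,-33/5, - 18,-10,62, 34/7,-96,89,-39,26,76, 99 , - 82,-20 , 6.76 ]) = [ - 96 , - 82,-39,-29.56,-20,  -  18, - 10, - 33/5,  34/7, 6.76, 23 , 24,  26,  62, 76,89, 99]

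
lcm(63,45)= 315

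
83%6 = 5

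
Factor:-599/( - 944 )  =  2^( - 4 )*59^( - 1)*599^1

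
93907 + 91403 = 185310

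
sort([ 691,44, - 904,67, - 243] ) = [-904, - 243,44,67,691 ] 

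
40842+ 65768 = 106610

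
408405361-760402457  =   - 351997096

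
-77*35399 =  - 2725723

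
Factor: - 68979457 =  - 4013^1*17189^1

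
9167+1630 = 10797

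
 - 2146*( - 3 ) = 6438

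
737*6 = 4422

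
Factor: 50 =2^1*5^2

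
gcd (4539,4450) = 89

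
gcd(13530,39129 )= 3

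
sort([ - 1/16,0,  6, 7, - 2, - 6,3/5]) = [ - 6, - 2, - 1/16,0 , 3/5,6,7 ]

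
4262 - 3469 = 793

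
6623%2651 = 1321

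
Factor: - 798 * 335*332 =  - 2^3*3^1 * 5^1 * 7^1*19^1 * 67^1*83^1 = - 88753560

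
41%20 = 1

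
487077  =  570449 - 83372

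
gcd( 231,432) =3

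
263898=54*4887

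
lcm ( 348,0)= 0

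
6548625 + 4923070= 11471695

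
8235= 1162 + 7073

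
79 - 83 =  - 4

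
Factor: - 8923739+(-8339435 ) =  - 17263174 = -  2^1 *1201^1*7187^1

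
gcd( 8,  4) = 4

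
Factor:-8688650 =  - 2^1 * 5^2*173773^1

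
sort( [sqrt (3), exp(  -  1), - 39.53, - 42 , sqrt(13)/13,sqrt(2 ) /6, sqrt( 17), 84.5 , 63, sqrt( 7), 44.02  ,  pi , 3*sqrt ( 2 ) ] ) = [ - 42, - 39.53, sqrt(2)/6, sqrt( 13 ) /13, exp( - 1),  sqrt( 3), sqrt( 7 ),pi,  sqrt( 17 ), 3*sqrt( 2 ), 44.02, 63, 84.5 ]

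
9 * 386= 3474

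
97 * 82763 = 8028011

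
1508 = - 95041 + 96549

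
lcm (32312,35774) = 1001672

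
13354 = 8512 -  - 4842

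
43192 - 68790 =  - 25598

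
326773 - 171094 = 155679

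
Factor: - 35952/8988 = -2^2 = - 4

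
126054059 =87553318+38500741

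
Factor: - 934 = - 2^1*467^1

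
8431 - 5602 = 2829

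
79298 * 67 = 5312966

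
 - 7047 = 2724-9771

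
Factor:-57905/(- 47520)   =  11581/9504 = 2^( - 5 )*3^( - 3 ) * 11^( - 1)  *37^1 *313^1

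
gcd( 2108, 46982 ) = 2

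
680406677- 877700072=-197293395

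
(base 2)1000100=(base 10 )68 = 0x44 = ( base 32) 24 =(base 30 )28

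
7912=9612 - 1700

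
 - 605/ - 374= 1 + 21/34 = 1.62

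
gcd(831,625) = 1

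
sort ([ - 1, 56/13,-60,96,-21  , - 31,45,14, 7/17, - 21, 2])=[-60, - 31,  -  21,  -  21 , - 1,7/17,  2,  56/13,14,45,96] 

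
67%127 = 67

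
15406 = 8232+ 7174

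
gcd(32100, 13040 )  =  20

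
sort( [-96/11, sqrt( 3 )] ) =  [-96/11,sqrt( 3) ]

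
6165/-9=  -685 +0/1= - 685.00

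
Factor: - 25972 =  - 2^2*43^1*151^1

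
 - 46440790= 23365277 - 69806067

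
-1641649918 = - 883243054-758406864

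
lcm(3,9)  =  9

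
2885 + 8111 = 10996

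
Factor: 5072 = 2^4*317^1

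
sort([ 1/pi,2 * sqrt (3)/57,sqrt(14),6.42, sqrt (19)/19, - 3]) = [ - 3,2*sqrt(3)/57,sqrt( 19)/19,1/pi,sqrt(14), 6.42] 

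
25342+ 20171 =45513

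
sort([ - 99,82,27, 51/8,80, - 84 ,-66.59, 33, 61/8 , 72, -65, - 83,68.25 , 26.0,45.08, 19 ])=[ - 99,-84, - 83 , -66.59, - 65  ,  51/8,  61/8,19,  26.0,  27,33,45.08,  68.25, 72,80, 82]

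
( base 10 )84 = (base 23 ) 3f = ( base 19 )48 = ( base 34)2g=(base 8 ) 124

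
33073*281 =9293513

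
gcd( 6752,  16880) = 3376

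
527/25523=527/25523 = 0.02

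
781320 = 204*3830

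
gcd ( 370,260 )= 10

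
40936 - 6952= 33984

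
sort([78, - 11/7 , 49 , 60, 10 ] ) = [ - 11/7,10, 49,  60,78 ] 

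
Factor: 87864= 2^3*3^1* 7^1 *523^1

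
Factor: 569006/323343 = 2^1*3^( - 2) * 37^( - 1 )*293^1  =  586/333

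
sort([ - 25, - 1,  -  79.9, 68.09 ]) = [-79.9, - 25,-1, 68.09]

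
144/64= 9/4 = 2.25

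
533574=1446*369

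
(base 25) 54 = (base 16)81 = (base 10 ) 129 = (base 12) a9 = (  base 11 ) 108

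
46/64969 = 46/64969 = 0.00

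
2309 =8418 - 6109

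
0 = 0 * ( - 447 ) 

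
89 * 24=2136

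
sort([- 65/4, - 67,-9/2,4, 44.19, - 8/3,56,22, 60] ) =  [ - 67, - 65/4, - 9/2, - 8/3, 4,22, 44.19, 56,60]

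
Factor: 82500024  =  2^3*3^1*3437501^1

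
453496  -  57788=395708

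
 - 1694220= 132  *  ( - 12835 )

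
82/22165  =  82/22165=0.00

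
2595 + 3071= 5666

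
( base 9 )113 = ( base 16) 5d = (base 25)3I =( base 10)93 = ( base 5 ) 333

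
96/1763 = 96/1763 = 0.05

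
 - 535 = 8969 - 9504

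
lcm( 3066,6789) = 95046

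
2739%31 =11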